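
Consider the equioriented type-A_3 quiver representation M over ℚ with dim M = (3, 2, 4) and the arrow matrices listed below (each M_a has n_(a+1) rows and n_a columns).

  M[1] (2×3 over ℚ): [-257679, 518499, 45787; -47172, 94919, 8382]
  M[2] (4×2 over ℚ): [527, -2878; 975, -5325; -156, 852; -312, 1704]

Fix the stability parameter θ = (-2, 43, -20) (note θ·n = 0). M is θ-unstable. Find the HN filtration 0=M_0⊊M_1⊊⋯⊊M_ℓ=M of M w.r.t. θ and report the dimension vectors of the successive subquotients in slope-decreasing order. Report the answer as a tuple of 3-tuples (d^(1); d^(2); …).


Barcode: M ≅ I[1,1], I[1,3]^2, I[3,3]^2. HN layers by μ_θ (3 steps, strictly decreasing):
  μ^(1)=23/2; μ^(2)=-2; μ^(3)=-20

((0, 2, 2); (3, 0, 0); (0, 0, 2))


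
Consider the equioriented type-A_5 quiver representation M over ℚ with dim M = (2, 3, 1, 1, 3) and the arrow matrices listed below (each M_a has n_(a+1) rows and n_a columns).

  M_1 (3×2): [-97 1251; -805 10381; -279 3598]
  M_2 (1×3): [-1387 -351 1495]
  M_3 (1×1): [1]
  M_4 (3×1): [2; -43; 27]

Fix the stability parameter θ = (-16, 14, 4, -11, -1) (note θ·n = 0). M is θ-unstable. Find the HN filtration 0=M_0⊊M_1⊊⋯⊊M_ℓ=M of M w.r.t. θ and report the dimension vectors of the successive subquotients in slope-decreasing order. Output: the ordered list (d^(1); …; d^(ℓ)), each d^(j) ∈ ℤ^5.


Via rank(M_{q-1}∘⋯∘M_p): M ≅ I[1,2], I[1,5], I[2,2], I[5,5]^2.
μ_θ-semistable layers: μ^(1)=14; μ^(2)=3/2; μ^(3)=-1; μ^(4)=-16

((0, 2, 0, 0, 0); (0, 1, 1, 1, 1); (0, 0, 0, 0, 2); (2, 0, 0, 0, 0))


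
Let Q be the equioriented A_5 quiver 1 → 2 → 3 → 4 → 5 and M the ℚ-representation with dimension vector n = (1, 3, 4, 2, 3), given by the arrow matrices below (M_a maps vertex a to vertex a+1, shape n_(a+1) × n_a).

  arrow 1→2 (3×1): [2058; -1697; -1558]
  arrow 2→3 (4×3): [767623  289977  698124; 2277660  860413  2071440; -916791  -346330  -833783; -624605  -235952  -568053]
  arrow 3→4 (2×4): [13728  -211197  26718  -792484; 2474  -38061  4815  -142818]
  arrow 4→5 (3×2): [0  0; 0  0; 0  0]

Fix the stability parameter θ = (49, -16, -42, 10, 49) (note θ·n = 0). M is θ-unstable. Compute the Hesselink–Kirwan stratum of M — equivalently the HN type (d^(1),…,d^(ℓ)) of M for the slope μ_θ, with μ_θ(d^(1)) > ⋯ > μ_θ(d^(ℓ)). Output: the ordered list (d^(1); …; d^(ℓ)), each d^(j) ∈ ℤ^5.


Via rank(M_{q-1}∘⋯∘M_p): M ≅ I[1,4], I[2,3], I[2,4], I[3,3], I[5,5]^3.
μ_θ-semistable layers: μ^(1)=49; μ^(2)=10; μ^(3)=-3; μ^(4)=-29; μ^(5)=-42

((0, 0, 0, 0, 3); (0, 0, 0, 2, 0); (1, 1, 1, 0, 0); (0, 2, 2, 0, 0); (0, 0, 1, 0, 0))


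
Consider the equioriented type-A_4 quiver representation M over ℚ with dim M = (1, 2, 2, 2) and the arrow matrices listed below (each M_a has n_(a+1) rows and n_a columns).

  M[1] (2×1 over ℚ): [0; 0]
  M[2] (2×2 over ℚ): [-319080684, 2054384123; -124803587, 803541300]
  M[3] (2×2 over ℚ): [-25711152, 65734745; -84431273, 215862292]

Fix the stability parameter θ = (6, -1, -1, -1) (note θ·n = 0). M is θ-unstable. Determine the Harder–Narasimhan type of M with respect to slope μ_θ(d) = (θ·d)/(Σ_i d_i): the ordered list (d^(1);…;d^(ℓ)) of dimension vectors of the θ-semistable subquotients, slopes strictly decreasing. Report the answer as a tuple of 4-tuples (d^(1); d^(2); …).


Interval decomposition of M: I[1,1], I[2,4]^2.
HN type (ℓ=2): μ^(1)=6; μ^(2)=-1

((1, 0, 0, 0); (0, 2, 2, 2))


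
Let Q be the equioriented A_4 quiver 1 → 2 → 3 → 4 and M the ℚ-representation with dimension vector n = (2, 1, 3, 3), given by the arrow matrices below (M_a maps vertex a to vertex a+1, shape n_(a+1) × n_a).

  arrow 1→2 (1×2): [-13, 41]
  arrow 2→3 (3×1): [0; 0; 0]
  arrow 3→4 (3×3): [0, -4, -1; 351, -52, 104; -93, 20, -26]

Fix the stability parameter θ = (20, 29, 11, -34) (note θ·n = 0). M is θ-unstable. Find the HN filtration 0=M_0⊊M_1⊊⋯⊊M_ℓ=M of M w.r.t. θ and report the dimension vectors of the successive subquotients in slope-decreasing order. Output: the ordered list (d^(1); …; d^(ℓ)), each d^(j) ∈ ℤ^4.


Barcode: M ≅ I[1,1], I[1,2], I[3,3], I[3,4]^2, I[4,4]. HN layers by μ_θ (5 steps, strictly decreasing):
  μ^(1)=29; μ^(2)=20; μ^(3)=11; μ^(4)=-23/2; μ^(5)=-34

((0, 1, 0, 0); (2, 0, 0, 0); (0, 0, 1, 0); (0, 0, 2, 2); (0, 0, 0, 1))


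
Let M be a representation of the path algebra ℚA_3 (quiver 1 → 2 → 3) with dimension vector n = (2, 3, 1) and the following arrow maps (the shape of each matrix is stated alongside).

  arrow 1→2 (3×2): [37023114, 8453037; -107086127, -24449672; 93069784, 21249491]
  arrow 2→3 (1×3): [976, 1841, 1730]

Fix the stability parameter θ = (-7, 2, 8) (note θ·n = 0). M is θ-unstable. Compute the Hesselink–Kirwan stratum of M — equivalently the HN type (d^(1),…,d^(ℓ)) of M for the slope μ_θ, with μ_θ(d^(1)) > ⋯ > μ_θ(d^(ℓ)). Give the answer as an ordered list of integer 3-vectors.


Interval decomposition of M: I[1,2], I[1,3], I[2,2].
HN type (ℓ=3): μ^(1)=8; μ^(2)=2; μ^(3)=-7

((0, 0, 1); (0, 3, 0); (2, 0, 0))


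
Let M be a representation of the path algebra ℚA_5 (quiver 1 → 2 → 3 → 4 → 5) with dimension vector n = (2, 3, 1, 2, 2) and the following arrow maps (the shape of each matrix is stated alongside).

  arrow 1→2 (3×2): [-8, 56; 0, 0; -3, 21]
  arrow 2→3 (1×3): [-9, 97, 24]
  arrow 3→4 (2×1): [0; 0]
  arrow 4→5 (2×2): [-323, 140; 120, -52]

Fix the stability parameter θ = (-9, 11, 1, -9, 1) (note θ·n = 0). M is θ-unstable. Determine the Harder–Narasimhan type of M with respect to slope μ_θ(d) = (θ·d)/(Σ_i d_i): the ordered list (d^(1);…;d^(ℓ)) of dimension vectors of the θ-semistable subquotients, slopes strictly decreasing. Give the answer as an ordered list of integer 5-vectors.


Via rank(M_{q-1}∘⋯∘M_p): M ≅ I[1,1], I[1,2], I[2,2], I[2,3], I[4,5]^2.
μ_θ-semistable layers: μ^(1)=11; μ^(2)=6; μ^(3)=1; μ^(4)=-9

((0, 2, 0, 0, 0); (0, 1, 1, 0, 0); (0, 0, 0, 0, 2); (2, 0, 0, 2, 0))


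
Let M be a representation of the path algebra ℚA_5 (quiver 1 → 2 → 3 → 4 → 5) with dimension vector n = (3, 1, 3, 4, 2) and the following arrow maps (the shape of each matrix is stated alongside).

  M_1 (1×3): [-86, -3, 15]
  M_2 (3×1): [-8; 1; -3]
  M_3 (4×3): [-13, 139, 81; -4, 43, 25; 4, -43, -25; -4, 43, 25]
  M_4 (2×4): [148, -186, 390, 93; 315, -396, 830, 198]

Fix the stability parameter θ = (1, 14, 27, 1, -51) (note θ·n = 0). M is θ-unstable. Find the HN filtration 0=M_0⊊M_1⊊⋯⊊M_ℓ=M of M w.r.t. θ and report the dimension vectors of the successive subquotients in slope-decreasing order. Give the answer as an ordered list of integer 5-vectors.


Barcode: M ≅ I[1,1]^2, I[1,3], I[3,5]^2, I[4,4]^2. HN layers by μ_θ (4 steps, strictly decreasing):
  μ^(1)=27; μ^(2)=14; μ^(3)=1; μ^(4)=-23/3

((0, 0, 1, 0, 0); (0, 1, 0, 0, 0); (3, 0, 0, 2, 0); (0, 0, 2, 2, 2))


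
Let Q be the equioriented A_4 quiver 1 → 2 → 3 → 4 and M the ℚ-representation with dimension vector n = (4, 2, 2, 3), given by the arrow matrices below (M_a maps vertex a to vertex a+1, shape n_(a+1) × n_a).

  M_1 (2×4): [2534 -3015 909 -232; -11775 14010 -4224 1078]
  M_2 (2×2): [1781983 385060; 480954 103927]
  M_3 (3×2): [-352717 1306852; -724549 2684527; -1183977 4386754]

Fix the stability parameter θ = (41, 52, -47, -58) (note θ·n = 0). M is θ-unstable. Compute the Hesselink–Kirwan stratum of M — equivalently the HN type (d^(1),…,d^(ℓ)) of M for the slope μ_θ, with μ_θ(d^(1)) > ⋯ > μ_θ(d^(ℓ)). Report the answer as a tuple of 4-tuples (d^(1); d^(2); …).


Interval decomposition of M: I[1,1]^2, I[1,4]^2, I[4,4].
HN type (ℓ=3): μ^(1)=41; μ^(2)=-3; μ^(3)=-58

((2, 0, 0, 0); (2, 2, 2, 2); (0, 0, 0, 1))


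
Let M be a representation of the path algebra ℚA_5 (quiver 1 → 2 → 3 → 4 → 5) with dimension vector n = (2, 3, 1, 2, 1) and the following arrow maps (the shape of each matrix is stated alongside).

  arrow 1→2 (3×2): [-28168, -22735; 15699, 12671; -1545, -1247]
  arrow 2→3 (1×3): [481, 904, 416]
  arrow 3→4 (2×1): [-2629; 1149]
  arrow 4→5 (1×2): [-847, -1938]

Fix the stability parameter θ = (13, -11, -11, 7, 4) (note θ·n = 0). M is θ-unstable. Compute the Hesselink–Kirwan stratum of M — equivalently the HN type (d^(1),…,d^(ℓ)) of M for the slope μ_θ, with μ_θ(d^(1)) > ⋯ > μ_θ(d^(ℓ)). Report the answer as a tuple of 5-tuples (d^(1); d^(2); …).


Interval decomposition of M: I[1,2], I[1,5], I[2,2], I[4,4].
HN type (ℓ=5): μ^(1)=7; μ^(2)=11/2; μ^(3)=1; μ^(4)=-3; μ^(5)=-11

((0, 0, 0, 1, 0); (0, 0, 0, 1, 1); (1, 1, 0, 0, 0); (1, 1, 1, 0, 0); (0, 1, 0, 0, 0))


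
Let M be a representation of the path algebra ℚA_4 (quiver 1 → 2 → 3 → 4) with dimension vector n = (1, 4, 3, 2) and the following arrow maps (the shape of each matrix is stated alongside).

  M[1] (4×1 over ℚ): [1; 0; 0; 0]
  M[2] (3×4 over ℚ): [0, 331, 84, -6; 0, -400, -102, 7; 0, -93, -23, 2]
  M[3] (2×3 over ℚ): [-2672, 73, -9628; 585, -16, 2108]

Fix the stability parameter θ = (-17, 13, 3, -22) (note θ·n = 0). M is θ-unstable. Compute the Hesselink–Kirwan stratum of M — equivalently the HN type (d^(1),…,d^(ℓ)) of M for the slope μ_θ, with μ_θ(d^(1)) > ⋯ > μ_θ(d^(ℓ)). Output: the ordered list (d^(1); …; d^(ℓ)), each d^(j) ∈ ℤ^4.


Via rank(M_{q-1}∘⋯∘M_p): M ≅ I[1,2], I[2,3], I[2,4]^2.
μ_θ-semistable layers: μ^(1)=13; μ^(2)=8; μ^(3)=-2; μ^(4)=-17

((0, 1, 0, 0); (0, 1, 1, 0); (0, 2, 2, 2); (1, 0, 0, 0))


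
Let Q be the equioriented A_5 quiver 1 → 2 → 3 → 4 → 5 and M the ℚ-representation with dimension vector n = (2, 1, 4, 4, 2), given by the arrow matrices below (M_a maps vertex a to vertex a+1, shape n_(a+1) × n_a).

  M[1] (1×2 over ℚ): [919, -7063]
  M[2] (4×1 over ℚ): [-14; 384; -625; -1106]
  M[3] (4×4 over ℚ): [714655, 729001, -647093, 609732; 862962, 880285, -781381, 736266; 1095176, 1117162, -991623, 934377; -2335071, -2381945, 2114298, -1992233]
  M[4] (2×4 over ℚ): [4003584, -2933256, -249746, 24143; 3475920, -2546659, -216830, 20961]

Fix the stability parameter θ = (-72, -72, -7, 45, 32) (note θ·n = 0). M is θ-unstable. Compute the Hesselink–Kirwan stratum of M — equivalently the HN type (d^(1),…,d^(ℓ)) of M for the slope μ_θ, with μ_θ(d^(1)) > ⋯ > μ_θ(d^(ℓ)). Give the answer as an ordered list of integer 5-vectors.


Interval decomposition of M: I[1,1], I[1,5], I[3,3], I[3,4], I[3,5], I[4,4].
HN type (ℓ=4): μ^(1)=45; μ^(2)=77/2; μ^(3)=-7; μ^(4)=-72

((0, 0, 0, 2, 0); (0, 0, 0, 2, 2); (0, 0, 4, 0, 0); (2, 1, 0, 0, 0))


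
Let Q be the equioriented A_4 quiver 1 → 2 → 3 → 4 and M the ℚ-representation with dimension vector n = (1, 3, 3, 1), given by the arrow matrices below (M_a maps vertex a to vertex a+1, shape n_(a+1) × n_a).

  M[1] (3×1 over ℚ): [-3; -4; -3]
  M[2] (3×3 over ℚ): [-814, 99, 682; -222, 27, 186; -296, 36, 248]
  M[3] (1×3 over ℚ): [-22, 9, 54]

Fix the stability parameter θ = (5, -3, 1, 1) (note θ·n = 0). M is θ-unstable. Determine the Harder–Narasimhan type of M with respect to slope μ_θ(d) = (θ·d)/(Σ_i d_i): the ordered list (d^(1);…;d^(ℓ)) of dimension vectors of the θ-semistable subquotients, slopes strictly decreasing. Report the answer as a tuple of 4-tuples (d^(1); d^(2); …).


Barcode: M ≅ I[1,2], I[2,2], I[2,4], I[3,3]^2. HN layers by μ_θ (2 steps, strictly decreasing):
  μ^(1)=1; μ^(2)=-3

((1, 1, 3, 1); (0, 2, 0, 0))


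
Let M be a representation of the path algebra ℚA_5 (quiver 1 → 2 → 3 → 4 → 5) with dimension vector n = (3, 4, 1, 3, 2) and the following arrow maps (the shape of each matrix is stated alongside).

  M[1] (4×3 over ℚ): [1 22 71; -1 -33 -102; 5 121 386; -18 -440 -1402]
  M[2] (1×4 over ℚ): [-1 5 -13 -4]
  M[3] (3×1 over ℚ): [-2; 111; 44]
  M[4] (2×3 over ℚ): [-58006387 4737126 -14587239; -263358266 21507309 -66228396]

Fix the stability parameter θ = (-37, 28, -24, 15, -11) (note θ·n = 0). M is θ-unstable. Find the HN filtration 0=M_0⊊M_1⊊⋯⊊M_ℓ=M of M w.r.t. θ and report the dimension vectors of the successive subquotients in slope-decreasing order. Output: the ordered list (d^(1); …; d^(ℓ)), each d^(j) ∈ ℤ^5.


Via rank(M_{q-1}∘⋯∘M_p): M ≅ I[1,1], I[1,2], I[1,5], I[2,2]^2, I[4,4], I[4,5].
μ_θ-semistable layers: μ^(1)=28; μ^(2)=15; μ^(3)=2; μ^(4)=-37

((0, 3, 0, 0, 0); (0, 0, 0, 1, 0); (0, 1, 1, 2, 2); (3, 0, 0, 0, 0))


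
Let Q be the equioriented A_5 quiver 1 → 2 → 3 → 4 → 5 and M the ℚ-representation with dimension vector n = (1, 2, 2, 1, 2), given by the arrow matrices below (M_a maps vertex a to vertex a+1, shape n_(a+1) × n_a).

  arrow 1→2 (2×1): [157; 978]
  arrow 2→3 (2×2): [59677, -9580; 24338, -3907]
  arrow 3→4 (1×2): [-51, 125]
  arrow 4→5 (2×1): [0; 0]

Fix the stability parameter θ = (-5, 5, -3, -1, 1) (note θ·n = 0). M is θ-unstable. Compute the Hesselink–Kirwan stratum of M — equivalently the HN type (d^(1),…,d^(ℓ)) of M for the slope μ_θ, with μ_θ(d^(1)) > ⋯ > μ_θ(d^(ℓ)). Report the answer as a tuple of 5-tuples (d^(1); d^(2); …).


Interval decomposition of M: I[1,4], I[2,3], I[5,5]^2.
HN type (ℓ=3): μ^(1)=1; μ^(2)=1/3; μ^(3)=-5

((0, 1, 1, 0, 2); (0, 1, 1, 1, 0); (1, 0, 0, 0, 0))


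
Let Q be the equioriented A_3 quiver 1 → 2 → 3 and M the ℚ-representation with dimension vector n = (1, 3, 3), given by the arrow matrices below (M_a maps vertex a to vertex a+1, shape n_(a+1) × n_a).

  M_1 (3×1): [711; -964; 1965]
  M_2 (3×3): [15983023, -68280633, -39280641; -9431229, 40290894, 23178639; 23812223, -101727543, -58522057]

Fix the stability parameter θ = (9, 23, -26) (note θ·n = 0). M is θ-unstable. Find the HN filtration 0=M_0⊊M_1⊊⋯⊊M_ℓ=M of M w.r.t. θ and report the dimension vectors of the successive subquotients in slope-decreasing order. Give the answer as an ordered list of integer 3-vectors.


Interval decomposition of M: I[1,2], I[2,3]^2, I[3,3].
HN type (ℓ=4): μ^(1)=23; μ^(2)=9; μ^(3)=-3/2; μ^(4)=-26

((0, 1, 0); (1, 0, 0); (0, 2, 2); (0, 0, 1))


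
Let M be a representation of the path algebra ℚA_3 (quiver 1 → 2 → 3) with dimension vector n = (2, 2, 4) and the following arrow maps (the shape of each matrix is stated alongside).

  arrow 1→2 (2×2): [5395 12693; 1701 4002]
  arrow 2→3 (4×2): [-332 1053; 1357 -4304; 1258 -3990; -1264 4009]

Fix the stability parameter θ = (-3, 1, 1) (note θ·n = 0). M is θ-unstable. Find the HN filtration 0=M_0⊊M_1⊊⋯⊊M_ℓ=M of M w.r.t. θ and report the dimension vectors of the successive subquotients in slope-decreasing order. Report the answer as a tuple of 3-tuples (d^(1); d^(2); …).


Interval decomposition of M: I[1,3]^2, I[3,3]^2.
HN type (ℓ=2): μ^(1)=1; μ^(2)=-3

((0, 2, 4); (2, 0, 0))


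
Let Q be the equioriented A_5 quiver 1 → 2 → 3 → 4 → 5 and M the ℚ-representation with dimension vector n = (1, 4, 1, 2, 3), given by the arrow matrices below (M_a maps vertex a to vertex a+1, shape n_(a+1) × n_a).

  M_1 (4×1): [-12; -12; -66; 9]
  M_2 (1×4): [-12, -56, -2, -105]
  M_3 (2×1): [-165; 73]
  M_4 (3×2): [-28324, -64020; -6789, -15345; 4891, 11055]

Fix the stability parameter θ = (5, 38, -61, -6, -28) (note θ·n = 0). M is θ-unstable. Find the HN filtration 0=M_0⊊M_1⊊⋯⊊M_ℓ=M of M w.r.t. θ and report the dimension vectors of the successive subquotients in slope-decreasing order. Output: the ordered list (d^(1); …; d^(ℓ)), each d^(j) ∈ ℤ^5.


Via rank(M_{q-1}∘⋯∘M_p): M ≅ I[1,4], I[2,2]^3, I[4,5], I[5,5]^2.
μ_θ-semistable layers: μ^(1)=38; μ^(2)=-6; μ^(3)=-17; μ^(4)=-28

((0, 3, 0, 0, 0); (1, 1, 1, 1, 0); (0, 0, 0, 1, 1); (0, 0, 0, 0, 2))


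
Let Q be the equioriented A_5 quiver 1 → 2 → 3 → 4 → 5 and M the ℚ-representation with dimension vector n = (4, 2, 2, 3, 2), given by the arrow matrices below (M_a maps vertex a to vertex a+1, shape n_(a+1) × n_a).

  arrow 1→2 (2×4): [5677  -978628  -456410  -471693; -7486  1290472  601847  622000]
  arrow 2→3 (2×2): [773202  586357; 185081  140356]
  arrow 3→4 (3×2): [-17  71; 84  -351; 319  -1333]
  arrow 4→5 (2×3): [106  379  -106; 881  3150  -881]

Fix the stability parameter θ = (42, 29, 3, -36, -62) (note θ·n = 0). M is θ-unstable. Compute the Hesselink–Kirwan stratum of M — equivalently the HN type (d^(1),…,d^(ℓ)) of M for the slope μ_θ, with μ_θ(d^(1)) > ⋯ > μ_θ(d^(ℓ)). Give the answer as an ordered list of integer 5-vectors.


Interval decomposition of M: I[1,1]^2, I[1,4], I[1,5], I[4,5].
HN type (ℓ=4): μ^(1)=42; μ^(2)=19/2; μ^(3)=-24/5; μ^(4)=-49

((2, 0, 0, 0, 0); (1, 1, 1, 1, 0); (1, 1, 1, 1, 1); (0, 0, 0, 1, 1))


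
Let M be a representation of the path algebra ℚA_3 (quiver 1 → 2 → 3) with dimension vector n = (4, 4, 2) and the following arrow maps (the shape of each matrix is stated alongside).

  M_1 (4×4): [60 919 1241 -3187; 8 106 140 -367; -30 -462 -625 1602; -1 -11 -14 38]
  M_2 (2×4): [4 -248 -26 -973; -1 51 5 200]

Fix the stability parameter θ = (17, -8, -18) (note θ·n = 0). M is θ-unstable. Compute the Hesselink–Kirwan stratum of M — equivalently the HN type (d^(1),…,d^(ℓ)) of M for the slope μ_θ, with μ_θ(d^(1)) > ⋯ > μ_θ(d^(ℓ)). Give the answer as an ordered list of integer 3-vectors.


Via rank(M_{q-1}∘⋯∘M_p): M ≅ I[1,2]^2, I[1,3]^2.
μ_θ-semistable layers: μ^(1)=9/2; μ^(2)=-3

((2, 2, 0); (2, 2, 2))


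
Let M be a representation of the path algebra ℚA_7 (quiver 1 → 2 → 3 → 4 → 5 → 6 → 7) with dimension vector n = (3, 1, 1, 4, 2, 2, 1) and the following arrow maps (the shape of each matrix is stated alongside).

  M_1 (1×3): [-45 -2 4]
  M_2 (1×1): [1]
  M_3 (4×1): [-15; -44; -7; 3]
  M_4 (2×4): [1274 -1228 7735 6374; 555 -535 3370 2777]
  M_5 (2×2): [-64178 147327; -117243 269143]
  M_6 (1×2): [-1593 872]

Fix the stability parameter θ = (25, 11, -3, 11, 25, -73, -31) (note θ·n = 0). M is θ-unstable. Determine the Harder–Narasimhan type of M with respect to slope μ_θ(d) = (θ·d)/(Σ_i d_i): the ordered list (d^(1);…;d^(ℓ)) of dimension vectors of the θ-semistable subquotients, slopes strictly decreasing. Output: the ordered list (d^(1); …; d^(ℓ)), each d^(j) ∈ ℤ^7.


Barcode: M ≅ I[1,1]^2, I[1,7], I[4,4]^2, I[4,6]. HN layers by μ_θ (4 steps, strictly decreasing):
  μ^(1)=25; μ^(2)=11; μ^(3)=-5; μ^(4)=-37/3

((2, 0, 0, 0, 0, 0, 0); (0, 0, 0, 2, 0, 0, 0); (1, 1, 1, 1, 1, 1, 1); (0, 0, 0, 1, 1, 1, 0))


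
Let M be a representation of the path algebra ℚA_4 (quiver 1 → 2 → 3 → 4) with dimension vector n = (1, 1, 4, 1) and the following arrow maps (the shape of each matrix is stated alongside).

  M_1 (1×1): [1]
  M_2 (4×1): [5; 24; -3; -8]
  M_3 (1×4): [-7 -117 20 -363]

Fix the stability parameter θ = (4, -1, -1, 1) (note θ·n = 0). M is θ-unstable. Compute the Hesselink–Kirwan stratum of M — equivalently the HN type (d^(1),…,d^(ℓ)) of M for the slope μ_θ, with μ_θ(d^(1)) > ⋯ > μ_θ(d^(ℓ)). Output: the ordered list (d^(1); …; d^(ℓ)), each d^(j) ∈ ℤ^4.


Interval decomposition of M: I[1,4], I[3,3]^3.
HN type (ℓ=3): μ^(1)=1; μ^(2)=2/3; μ^(3)=-1

((0, 0, 0, 1); (1, 1, 1, 0); (0, 0, 3, 0))


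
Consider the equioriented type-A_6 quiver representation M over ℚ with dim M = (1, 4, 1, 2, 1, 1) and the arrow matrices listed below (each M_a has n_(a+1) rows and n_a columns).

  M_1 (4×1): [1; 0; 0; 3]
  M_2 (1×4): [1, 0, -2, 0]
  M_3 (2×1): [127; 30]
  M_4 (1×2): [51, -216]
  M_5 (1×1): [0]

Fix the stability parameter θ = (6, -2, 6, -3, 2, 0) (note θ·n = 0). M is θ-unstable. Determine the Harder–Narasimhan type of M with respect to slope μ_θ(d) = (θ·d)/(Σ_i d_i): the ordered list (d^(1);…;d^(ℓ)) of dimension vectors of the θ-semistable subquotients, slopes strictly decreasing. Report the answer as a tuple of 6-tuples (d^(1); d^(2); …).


Via rank(M_{q-1}∘⋯∘M_p): M ≅ I[1,5], I[2,2]^3, I[4,4], I[6,6].
μ_θ-semistable layers: μ^(1)=2; μ^(2)=7/4; μ^(3)=0; μ^(4)=-2; μ^(5)=-3

((0, 0, 0, 0, 1, 0); (1, 1, 1, 1, 0, 0); (0, 0, 0, 0, 0, 1); (0, 3, 0, 0, 0, 0); (0, 0, 0, 1, 0, 0))


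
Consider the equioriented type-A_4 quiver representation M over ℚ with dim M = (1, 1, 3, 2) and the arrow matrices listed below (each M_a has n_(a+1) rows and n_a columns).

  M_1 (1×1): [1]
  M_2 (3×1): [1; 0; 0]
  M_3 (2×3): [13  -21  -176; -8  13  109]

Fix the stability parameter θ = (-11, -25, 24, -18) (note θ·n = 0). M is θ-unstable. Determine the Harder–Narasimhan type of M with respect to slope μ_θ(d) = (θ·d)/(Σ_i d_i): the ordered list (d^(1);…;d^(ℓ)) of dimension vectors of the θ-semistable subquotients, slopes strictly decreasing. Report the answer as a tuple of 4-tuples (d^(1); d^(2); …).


Barcode: M ≅ I[1,4], I[3,3], I[3,4]. HN layers by μ_θ (3 steps, strictly decreasing):
  μ^(1)=24; μ^(2)=3; μ^(3)=-18

((0, 0, 1, 0); (0, 0, 2, 2); (1, 1, 0, 0))


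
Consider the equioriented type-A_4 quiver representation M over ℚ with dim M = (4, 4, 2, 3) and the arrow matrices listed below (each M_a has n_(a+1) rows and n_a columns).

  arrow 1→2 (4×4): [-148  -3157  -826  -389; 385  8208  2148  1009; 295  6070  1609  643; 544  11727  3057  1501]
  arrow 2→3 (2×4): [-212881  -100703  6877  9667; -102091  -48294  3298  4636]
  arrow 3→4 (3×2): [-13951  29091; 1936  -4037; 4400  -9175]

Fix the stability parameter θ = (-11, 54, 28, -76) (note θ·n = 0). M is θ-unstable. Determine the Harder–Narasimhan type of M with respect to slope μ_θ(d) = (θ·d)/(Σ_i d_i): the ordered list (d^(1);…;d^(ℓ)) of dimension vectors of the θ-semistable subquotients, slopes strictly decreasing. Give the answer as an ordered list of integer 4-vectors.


Barcode: M ≅ I[1,1], I[1,2], I[1,4]^2, I[2,2], I[4,4]. HN layers by μ_θ (4 steps, strictly decreasing):
  μ^(1)=54; μ^(2)=2; μ^(3)=-11; μ^(4)=-76

((0, 2, 0, 0); (0, 2, 2, 2); (4, 0, 0, 0); (0, 0, 0, 1))


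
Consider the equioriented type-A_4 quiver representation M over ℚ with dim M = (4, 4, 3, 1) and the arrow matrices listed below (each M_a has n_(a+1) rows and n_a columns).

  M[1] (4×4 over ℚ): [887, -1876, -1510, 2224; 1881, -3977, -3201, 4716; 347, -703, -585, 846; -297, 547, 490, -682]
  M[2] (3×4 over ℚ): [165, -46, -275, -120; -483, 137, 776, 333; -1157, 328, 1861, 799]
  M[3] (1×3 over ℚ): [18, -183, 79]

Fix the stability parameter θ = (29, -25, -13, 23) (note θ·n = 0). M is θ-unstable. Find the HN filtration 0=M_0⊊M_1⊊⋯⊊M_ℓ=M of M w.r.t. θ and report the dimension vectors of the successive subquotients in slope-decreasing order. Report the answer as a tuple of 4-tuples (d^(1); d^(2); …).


Via rank(M_{q-1}∘⋯∘M_p): M ≅ I[1,2], I[1,3]^2, I[1,4].
μ_θ-semistable layers: μ^(1)=23; μ^(2)=2; μ^(3)=-3

((0, 0, 0, 1); (1, 1, 0, 0); (3, 3, 3, 0))


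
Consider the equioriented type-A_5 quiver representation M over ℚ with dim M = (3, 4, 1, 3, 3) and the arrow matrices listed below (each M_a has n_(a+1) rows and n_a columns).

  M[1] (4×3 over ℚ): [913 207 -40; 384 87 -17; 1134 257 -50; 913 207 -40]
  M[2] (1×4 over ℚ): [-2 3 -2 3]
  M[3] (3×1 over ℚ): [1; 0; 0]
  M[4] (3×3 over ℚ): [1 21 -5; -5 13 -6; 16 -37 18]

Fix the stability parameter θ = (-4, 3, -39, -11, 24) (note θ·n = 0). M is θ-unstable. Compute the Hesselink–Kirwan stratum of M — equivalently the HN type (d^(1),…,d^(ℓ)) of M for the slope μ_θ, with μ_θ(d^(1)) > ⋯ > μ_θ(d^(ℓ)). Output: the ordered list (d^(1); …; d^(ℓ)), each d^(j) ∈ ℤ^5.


Via rank(M_{q-1}∘⋯∘M_p): M ≅ I[1,2]^2, I[1,5], I[2,2], I[4,5]^2.
μ_θ-semistable layers: μ^(1)=24; μ^(2)=3; μ^(3)=-4; μ^(4)=-11; μ^(5)=-40/3

((0, 0, 0, 0, 3); (0, 3, 0, 0, 0); (2, 0, 0, 0, 0); (0, 0, 0, 3, 0); (1, 1, 1, 0, 0))


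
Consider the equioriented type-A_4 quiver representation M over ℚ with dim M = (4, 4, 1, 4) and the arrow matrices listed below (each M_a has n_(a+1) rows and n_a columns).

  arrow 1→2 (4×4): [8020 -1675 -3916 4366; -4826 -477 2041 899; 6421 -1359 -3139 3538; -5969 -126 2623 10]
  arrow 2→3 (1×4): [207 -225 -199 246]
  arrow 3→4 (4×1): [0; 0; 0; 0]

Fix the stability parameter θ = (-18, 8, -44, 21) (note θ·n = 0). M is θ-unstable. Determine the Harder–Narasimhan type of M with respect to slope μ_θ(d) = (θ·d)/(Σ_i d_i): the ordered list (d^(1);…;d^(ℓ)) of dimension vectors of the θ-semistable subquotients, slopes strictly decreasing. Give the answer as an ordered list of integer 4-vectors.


Interval decomposition of M: I[1,2]^3, I[1,3], I[4,4]^4.
HN type (ℓ=3): μ^(1)=21; μ^(2)=8; μ^(3)=-18

((0, 0, 0, 4); (0, 3, 0, 0); (4, 1, 1, 0))


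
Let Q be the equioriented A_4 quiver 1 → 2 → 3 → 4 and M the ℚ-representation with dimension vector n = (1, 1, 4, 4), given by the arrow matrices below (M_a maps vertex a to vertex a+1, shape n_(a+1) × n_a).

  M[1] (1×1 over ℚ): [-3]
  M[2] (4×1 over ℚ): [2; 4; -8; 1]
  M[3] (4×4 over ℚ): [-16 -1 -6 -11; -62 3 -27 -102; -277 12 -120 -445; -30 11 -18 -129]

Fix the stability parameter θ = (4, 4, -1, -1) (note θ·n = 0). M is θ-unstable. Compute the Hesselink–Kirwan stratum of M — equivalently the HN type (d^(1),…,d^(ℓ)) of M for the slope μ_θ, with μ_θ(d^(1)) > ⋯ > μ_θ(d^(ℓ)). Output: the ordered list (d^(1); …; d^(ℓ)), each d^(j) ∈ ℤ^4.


Via rank(M_{q-1}∘⋯∘M_p): M ≅ I[1,4], I[3,3], I[3,4]^2, I[4,4].
μ_θ-semistable layers: μ^(1)=3/2; μ^(2)=-1

((1, 1, 1, 1); (0, 0, 3, 3))


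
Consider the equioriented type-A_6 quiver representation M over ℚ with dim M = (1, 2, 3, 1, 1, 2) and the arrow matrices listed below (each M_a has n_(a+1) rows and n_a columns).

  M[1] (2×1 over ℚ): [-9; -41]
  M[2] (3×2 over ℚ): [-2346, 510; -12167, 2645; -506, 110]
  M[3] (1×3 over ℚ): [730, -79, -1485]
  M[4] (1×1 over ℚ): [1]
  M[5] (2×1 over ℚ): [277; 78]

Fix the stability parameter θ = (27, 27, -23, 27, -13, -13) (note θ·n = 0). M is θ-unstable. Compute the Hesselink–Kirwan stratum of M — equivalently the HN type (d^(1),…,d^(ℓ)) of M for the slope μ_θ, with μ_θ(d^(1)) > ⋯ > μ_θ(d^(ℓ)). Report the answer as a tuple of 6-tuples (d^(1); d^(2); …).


Interval decomposition of M: I[1,6], I[2,2], I[3,3]^2, I[6,6].
HN type (ℓ=4): μ^(1)=27; μ^(2)=16/3; μ^(3)=-13; μ^(4)=-23

((0, 1, 0, 0, 0, 0); (1, 1, 1, 1, 1, 1); (0, 0, 0, 0, 0, 1); (0, 0, 2, 0, 0, 0))


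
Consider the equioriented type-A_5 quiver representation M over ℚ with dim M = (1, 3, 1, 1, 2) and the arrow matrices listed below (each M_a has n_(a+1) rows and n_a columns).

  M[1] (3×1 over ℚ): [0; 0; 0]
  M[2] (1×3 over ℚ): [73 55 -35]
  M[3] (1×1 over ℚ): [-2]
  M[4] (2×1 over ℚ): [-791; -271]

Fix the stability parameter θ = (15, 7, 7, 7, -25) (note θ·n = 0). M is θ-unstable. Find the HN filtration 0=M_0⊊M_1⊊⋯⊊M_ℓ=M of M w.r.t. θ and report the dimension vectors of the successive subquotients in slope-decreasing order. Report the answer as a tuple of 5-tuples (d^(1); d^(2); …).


Interval decomposition of M: I[1,1], I[2,2]^2, I[2,5], I[5,5].
HN type (ℓ=4): μ^(1)=15; μ^(2)=7; μ^(3)=-1; μ^(4)=-25

((1, 0, 0, 0, 0); (0, 2, 0, 0, 0); (0, 1, 1, 1, 1); (0, 0, 0, 0, 1))


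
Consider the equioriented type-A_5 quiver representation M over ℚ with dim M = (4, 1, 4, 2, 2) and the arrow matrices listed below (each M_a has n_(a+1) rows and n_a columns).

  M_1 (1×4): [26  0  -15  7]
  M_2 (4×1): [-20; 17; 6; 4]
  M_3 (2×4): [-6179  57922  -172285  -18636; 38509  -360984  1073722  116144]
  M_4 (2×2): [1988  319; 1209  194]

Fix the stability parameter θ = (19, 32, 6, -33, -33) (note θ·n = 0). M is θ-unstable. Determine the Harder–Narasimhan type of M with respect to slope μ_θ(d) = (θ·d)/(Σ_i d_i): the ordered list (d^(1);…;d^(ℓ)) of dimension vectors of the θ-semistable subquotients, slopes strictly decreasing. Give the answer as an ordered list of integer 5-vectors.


Barcode: M ≅ I[1,1]^3, I[1,3], I[3,3], I[3,5]^2. HN layers by μ_θ (3 steps, strictly decreasing):
  μ^(1)=19; μ^(2)=6; μ^(3)=-20

((4, 1, 1, 0, 0); (0, 0, 1, 0, 0); (0, 0, 2, 2, 2))


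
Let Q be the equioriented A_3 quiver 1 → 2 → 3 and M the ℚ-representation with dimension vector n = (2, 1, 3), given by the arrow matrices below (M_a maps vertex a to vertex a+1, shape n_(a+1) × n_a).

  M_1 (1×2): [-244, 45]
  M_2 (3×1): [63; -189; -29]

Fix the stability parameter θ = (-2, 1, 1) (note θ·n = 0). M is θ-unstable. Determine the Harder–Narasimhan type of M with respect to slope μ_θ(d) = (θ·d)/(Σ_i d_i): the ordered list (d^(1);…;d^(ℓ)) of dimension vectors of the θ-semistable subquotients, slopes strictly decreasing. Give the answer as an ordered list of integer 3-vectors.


Via rank(M_{q-1}∘⋯∘M_p): M ≅ I[1,1], I[1,3], I[3,3]^2.
μ_θ-semistable layers: μ^(1)=1; μ^(2)=-2

((0, 1, 3); (2, 0, 0))


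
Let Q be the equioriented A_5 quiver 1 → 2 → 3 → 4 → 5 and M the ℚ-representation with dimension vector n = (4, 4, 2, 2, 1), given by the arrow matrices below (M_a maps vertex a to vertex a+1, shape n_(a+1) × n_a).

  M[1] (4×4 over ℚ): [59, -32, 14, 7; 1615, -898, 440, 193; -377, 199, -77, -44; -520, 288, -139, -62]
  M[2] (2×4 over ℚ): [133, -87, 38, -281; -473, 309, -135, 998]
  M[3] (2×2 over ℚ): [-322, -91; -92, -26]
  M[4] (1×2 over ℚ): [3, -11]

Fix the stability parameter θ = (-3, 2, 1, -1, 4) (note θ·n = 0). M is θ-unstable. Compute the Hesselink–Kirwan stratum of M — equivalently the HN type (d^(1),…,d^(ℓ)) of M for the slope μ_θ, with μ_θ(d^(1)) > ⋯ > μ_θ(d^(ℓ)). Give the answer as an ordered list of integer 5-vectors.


Via rank(M_{q-1}∘⋯∘M_p): M ≅ I[1,2]^2, I[1,3], I[1,5], I[4,4].
μ_θ-semistable layers: μ^(1)=4; μ^(2)=2; μ^(3)=3/2; μ^(4)=2/3; μ^(5)=-1; μ^(6)=-3

((0, 0, 0, 0, 1); (0, 2, 0, 0, 0); (0, 1, 1, 0, 0); (0, 1, 1, 1, 0); (0, 0, 0, 1, 0); (4, 0, 0, 0, 0))


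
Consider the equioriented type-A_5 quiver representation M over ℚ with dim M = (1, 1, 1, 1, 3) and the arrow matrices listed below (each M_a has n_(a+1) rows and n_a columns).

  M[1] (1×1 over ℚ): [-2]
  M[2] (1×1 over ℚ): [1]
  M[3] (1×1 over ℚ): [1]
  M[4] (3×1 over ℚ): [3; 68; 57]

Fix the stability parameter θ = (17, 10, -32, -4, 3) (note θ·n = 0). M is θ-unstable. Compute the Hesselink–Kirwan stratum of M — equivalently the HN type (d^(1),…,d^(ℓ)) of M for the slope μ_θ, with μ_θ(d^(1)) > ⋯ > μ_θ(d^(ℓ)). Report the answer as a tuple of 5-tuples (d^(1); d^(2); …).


Via rank(M_{q-1}∘⋯∘M_p): M ≅ I[1,5], I[5,5]^2.
μ_θ-semistable layers: μ^(1)=3; μ^(2)=-9/4

((0, 0, 0, 0, 3); (1, 1, 1, 1, 0))


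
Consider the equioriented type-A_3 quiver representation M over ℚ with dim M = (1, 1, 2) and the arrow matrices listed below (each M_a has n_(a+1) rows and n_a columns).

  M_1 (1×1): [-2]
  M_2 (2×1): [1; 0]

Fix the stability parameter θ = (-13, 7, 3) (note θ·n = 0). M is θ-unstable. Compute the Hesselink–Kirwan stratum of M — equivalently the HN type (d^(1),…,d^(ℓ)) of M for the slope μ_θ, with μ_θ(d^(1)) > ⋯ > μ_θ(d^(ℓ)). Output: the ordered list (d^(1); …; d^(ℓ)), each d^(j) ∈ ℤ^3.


Interval decomposition of M: I[1,3], I[3,3].
HN type (ℓ=3): μ^(1)=5; μ^(2)=3; μ^(3)=-13

((0, 1, 1); (0, 0, 1); (1, 0, 0))


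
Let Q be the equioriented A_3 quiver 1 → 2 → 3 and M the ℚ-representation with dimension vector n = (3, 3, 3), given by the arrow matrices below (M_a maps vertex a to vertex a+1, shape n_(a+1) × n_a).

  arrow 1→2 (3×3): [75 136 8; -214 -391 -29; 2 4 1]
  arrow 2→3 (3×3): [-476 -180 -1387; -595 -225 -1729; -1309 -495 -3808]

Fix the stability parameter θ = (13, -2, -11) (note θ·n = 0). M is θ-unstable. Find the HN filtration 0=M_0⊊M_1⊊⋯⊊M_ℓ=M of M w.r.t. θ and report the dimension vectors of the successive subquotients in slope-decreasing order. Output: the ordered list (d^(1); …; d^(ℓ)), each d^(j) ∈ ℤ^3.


Interval decomposition of M: I[1,2], I[1,3]^2, I[3,3].
HN type (ℓ=3): μ^(1)=11/2; μ^(2)=0; μ^(3)=-11

((1, 1, 0); (2, 2, 2); (0, 0, 1))


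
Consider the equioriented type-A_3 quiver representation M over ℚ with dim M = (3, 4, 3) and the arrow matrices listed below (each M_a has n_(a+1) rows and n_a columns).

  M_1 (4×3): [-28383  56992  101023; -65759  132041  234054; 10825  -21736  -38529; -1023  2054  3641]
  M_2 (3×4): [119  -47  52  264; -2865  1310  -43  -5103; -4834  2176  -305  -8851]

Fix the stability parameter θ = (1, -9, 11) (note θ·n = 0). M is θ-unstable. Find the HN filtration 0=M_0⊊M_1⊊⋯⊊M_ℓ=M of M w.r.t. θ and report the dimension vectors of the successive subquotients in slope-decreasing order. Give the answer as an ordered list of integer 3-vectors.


Barcode: M ≅ I[1,1], I[1,3]^2, I[2,2], I[2,3]. HN layers by μ_θ (4 steps, strictly decreasing):
  μ^(1)=11; μ^(2)=1; μ^(3)=-4; μ^(4)=-9

((0, 0, 3); (1, 0, 0); (2, 2, 0); (0, 2, 0))


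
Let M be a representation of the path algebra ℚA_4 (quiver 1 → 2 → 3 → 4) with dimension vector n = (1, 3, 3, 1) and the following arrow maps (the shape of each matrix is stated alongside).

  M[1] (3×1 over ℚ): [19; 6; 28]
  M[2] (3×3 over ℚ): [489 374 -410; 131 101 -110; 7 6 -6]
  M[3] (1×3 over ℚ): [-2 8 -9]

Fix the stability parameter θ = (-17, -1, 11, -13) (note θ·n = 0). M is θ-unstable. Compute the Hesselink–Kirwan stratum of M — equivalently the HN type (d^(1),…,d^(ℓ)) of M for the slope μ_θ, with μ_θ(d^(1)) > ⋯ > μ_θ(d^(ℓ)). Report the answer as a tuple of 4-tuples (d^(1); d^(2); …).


Interval decomposition of M: I[1,4], I[2,2], I[2,3], I[3,3].
HN type (ℓ=3): μ^(1)=11; μ^(2)=-1; μ^(3)=-17

((0, 0, 2, 0); (0, 3, 1, 1); (1, 0, 0, 0))


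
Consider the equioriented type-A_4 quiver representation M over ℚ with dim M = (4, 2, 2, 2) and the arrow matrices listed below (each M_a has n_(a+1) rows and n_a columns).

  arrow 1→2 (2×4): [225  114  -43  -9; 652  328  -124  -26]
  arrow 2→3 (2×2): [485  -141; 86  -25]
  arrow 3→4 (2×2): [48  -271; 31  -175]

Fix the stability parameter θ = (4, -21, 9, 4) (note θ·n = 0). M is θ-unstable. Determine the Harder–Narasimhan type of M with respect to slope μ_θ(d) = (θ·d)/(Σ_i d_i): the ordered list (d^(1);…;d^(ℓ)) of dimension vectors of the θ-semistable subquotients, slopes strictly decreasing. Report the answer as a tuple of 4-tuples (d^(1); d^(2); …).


Interval decomposition of M: I[1,1]^2, I[1,4]^2.
HN type (ℓ=3): μ^(1)=13/2; μ^(2)=4; μ^(3)=-17/2

((0, 0, 2, 2); (2, 0, 0, 0); (2, 2, 0, 0))


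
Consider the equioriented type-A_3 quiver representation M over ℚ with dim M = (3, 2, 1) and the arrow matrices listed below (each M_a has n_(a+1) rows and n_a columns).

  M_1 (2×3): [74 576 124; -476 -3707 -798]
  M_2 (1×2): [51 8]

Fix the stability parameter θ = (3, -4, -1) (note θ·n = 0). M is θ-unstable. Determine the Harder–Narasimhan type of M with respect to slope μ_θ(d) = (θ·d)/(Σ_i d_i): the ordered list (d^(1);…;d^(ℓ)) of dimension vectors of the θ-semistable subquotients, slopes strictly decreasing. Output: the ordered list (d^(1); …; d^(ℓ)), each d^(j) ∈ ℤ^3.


Interval decomposition of M: I[1,1], I[1,2], I[1,3].
HN type (ℓ=3): μ^(1)=3; μ^(2)=-1/2; μ^(3)=-2/3

((1, 0, 0); (1, 1, 0); (1, 1, 1))


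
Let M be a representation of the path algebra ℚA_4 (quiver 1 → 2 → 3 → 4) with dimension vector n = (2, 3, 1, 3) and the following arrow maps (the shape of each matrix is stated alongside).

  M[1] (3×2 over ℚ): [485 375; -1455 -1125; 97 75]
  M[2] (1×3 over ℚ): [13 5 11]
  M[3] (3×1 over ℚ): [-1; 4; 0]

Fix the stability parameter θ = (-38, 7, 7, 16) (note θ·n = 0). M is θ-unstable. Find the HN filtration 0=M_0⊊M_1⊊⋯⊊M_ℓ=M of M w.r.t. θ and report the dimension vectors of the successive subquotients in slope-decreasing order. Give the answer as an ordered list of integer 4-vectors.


Barcode: M ≅ I[1,1], I[1,4], I[2,2]^2, I[4,4]^2. HN layers by μ_θ (3 steps, strictly decreasing):
  μ^(1)=16; μ^(2)=7; μ^(3)=-38

((0, 0, 0, 3); (0, 3, 1, 0); (2, 0, 0, 0))


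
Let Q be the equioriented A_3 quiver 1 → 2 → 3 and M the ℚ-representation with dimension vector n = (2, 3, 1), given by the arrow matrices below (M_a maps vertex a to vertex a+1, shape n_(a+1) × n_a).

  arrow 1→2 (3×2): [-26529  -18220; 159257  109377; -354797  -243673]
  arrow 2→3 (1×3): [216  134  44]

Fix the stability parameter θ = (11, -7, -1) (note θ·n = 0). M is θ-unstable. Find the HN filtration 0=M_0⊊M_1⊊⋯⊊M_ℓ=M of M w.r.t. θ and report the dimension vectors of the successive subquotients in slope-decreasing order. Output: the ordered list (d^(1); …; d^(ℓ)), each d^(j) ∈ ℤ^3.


Barcode: M ≅ I[1,2], I[1,3], I[2,2]. HN layers by μ_θ (3 steps, strictly decreasing):
  μ^(1)=2; μ^(2)=1; μ^(3)=-7

((1, 1, 0); (1, 1, 1); (0, 1, 0))


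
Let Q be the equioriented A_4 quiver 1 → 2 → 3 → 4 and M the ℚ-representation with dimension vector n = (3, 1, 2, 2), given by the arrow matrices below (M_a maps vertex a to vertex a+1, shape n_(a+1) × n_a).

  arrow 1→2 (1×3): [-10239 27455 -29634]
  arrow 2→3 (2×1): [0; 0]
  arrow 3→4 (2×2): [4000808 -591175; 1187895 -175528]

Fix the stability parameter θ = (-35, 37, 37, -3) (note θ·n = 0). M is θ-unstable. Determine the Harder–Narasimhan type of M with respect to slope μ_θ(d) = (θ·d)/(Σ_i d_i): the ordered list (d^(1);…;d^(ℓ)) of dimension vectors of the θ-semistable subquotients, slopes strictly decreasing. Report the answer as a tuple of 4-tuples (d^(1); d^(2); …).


Via rank(M_{q-1}∘⋯∘M_p): M ≅ I[1,1]^2, I[1,2], I[3,4]^2.
μ_θ-semistable layers: μ^(1)=37; μ^(2)=17; μ^(3)=-35

((0, 1, 0, 0); (0, 0, 2, 2); (3, 0, 0, 0))


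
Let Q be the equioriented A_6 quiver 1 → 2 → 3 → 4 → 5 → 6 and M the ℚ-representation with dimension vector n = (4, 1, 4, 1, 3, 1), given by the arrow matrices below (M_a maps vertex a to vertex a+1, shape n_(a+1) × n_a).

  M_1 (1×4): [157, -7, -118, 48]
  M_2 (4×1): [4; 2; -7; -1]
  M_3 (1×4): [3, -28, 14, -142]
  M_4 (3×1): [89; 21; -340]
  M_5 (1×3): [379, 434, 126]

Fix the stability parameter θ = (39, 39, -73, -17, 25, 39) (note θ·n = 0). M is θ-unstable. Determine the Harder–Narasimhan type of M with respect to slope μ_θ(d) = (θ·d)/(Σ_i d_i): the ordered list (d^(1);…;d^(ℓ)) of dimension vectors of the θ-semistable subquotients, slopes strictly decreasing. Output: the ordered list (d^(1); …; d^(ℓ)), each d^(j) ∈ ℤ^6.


Barcode: M ≅ I[1,1]^3, I[1,3], I[3,3]^2, I[3,6], I[5,5]^2. HN layers by μ_θ (5 steps, strictly decreasing):
  μ^(1)=39; μ^(2)=25; μ^(3)=5/3; μ^(4)=-17; μ^(5)=-73

((3, 0, 0, 0, 0, 1); (0, 0, 0, 0, 3, 0); (1, 1, 1, 0, 0, 0); (0, 0, 0, 1, 0, 0); (0, 0, 3, 0, 0, 0))


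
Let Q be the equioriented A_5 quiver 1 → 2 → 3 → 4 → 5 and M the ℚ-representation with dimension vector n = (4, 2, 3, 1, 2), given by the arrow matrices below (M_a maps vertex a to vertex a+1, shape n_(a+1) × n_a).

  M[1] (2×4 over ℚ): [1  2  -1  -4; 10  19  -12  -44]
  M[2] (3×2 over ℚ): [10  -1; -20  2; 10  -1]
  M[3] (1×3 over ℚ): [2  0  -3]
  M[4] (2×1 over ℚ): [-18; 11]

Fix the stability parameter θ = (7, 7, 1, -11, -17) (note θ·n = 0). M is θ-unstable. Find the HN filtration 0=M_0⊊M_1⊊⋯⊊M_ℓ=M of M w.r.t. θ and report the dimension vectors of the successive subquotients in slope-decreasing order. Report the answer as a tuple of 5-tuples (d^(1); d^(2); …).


Via rank(M_{q-1}∘⋯∘M_p): M ≅ I[1,1]^2, I[1,2], I[1,5], I[3,3]^2, I[5,5].
μ_θ-semistable layers: μ^(1)=7; μ^(2)=1; μ^(3)=-13/5; μ^(4)=-17

((3, 1, 0, 0, 0); (0, 0, 2, 0, 0); (1, 1, 1, 1, 1); (0, 0, 0, 0, 1))
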